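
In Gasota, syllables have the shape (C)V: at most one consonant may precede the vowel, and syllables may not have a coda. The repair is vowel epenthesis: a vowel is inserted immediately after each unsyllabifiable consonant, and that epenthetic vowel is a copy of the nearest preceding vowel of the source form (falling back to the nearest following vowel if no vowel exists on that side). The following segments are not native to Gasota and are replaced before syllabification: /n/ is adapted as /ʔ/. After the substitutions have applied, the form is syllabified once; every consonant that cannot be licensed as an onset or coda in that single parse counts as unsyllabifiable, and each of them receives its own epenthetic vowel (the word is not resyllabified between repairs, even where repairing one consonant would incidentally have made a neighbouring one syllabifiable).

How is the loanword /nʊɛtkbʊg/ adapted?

Substitution: /n/ → /ʔ/, giving /ʔʊɛtkbʊg/.
Under (C)V, the unsyllabifiable consonants are /t/, /k/, /g/ (no codas are permitted; onsets are limited to one consonant).
Each unlicensed consonant becomes the onset of a new syllable: /t/ → /tɛ/, /k/ → /kɛ/, /g/ → /gʊ/.

ʔʊɛtɛkɛbʊgʊ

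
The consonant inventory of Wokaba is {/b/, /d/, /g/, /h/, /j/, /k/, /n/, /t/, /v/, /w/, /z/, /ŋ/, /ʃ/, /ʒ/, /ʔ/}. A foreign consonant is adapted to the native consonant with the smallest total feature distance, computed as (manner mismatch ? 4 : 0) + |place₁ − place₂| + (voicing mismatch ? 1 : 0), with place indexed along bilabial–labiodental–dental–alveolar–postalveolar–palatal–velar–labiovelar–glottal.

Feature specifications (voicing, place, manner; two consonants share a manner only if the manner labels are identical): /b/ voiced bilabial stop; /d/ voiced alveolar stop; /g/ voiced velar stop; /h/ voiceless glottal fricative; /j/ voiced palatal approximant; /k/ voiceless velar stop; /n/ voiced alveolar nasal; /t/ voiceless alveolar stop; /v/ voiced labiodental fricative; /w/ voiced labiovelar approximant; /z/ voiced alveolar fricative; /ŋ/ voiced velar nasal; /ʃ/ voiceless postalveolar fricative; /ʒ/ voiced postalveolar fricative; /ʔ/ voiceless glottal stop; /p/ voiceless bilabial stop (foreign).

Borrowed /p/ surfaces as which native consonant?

/b/ is closest: same manner (stop), place distance 0 (bilabial→bilabial), voicing differs (+1); total 1. Next closest is /t/ at distance 3.

b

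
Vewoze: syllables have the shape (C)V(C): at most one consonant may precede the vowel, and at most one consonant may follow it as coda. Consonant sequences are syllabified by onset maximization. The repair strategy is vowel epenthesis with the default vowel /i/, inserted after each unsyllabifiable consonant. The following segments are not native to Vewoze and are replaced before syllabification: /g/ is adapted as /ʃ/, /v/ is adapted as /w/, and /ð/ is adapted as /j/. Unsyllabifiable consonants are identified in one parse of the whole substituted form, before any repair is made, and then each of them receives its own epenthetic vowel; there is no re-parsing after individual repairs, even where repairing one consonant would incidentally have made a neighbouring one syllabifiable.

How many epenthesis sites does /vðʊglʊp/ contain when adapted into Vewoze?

1

After substitution the input is /wjʊʃlʊp/.
The unsyllabifiable consonants are /w/; each receives one epenthetic vowel.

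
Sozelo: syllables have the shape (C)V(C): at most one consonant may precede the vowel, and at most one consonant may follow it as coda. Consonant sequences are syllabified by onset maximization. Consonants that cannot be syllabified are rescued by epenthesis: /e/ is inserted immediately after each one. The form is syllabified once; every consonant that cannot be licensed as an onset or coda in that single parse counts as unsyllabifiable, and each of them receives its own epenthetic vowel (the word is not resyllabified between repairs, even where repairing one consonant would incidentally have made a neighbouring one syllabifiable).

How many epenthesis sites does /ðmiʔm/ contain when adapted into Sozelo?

2

The unsyllabifiable consonants are /ð/, /m/; each receives one epenthetic vowel.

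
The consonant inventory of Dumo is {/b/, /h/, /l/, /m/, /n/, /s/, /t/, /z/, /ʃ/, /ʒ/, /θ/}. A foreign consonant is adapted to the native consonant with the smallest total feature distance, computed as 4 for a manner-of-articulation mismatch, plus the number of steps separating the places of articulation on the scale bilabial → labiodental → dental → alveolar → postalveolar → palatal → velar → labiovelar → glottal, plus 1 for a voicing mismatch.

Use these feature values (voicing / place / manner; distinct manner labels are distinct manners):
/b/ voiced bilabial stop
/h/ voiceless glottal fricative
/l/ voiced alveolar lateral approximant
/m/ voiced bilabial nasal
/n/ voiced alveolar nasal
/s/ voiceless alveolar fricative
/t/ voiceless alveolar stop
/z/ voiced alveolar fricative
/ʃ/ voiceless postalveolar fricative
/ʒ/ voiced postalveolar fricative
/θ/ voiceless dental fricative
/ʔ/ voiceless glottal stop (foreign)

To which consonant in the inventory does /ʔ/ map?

h

/h/ is closest: manner differs (stop→fricative, +4), place distance 0 (glottal→glottal), same voicing; total 4. Next closest is /t/ at distance 5.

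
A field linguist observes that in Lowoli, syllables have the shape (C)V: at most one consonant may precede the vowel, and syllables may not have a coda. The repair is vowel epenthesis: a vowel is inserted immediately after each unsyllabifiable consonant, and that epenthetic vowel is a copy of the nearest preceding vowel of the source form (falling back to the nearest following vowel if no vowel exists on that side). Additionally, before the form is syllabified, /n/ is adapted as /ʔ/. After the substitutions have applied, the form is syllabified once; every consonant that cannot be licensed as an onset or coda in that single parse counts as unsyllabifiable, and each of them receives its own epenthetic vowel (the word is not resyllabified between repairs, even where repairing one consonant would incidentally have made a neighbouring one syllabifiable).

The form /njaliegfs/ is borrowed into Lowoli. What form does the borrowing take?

ʔajaliegefese

Substitution: /n/ → /ʔ/, giving /ʔjaliegfs/.
Syllabifying with onset maximization leaves /ʔ/, /g/, /f/, /s/ stranded (no codas are permitted; onsets are limited to one consonant).
Inserting the epenthetic vowel yields /ʔ/ → /ʔa/, /g/ → /ge/, /f/ → /fe/, /s/ → /se/.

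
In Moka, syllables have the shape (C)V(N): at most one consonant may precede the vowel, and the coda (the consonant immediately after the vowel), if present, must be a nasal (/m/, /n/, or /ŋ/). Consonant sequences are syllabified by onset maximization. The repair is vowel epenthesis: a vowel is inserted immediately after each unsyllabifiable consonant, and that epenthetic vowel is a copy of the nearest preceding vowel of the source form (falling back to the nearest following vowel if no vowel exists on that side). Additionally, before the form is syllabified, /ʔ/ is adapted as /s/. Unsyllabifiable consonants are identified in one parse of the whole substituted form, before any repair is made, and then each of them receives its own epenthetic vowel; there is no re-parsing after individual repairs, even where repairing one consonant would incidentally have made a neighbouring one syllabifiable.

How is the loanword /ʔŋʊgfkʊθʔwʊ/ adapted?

sʊŋʊgʊfʊkʊθʊsʊwʊ

Substitution: /ʔ/ → /s/, giving /sŋʊgfkʊθswʊ/.
The consonants /s/, /g/, /f/, /θ/, /s/ cannot be parsed into a legal (C)V(N) syllable (only a nasal (/m/, /n/, or /ŋ/) is licensed in coda position; onsets are limited to one consonant).
Epenthesis after each stranded consonant: /s/ → /sʊ/, /g/ → /gʊ/, /f/ → /fʊ/, /θ/ → /θʊ/, /s/ → /sʊ/.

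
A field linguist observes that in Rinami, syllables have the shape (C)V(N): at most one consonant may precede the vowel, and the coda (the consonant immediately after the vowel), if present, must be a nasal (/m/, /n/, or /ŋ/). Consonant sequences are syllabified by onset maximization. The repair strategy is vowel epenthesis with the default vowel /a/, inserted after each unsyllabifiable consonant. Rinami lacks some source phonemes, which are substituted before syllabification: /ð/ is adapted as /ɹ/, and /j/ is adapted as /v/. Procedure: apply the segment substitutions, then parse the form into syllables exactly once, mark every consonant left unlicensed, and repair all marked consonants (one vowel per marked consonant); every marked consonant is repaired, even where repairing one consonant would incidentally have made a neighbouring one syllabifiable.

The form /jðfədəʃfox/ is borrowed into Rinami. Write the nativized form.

vaɹafədəʃafoxa

Substitution: /j/ → /v/, /ð/ → /ɹ/, giving /vɹfədəʃfox/.
The consonants /v/, /ɹ/, /ʃ/, /x/ cannot be parsed into a legal (C)V(N) syllable (only a nasal (/m/, /n/, or /ŋ/) is licensed in coda position; onsets are limited to one consonant).
Epenthesis after each stranded consonant: /v/ → /va/, /ɹ/ → /ɹa/, /ʃ/ → /ʃa/, /x/ → /xa/.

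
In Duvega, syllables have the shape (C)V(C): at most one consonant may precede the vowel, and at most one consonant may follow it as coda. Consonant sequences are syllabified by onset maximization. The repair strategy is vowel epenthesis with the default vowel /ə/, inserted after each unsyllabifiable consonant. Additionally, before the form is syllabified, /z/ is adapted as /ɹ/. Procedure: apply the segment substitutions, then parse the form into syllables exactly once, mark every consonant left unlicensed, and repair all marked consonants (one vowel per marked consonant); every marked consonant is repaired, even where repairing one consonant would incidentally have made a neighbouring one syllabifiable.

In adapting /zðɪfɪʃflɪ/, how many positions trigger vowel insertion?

2

After substitution the input is /ɹðɪfɪʃflɪ/.
The unsyllabifiable consonants are /ɹ/, /f/; each receives one epenthetic vowel.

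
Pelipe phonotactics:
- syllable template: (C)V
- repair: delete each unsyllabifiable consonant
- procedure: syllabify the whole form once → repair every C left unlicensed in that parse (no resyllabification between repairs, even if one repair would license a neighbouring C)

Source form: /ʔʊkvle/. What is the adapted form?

ʔʊle

Under (C)V, the unsyllabifiable consonants are /k/, /v/ (no codas are permitted; onsets are limited to one consonant).
Deleting the stranded consonants removes /k/, /v/.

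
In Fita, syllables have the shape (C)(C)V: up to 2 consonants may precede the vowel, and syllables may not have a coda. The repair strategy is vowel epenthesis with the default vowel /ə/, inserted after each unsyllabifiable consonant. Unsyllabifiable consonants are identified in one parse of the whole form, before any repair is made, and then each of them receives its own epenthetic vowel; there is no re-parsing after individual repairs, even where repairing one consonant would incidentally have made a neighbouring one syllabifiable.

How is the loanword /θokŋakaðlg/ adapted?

The consonants /ð/, /l/, /g/ cannot be parsed into a legal (C)(C)V syllable (no codas are permitted; onsets may contain at most 2 consonants).
Epenthesis after each stranded consonant: /ð/ → /ðə/, /l/ → /lə/, /g/ → /gə/.

θokŋakaðələgə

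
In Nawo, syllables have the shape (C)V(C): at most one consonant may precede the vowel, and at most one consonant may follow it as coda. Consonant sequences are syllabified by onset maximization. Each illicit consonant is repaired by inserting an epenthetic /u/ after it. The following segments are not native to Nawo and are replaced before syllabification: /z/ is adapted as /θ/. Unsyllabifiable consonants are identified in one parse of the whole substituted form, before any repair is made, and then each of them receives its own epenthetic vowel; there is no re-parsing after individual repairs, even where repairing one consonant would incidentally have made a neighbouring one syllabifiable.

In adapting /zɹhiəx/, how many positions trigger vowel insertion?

2

After substitution the input is /θɹhiəx/.
The unsyllabifiable consonants are /θ/, /ɹ/; each receives one epenthetic vowel.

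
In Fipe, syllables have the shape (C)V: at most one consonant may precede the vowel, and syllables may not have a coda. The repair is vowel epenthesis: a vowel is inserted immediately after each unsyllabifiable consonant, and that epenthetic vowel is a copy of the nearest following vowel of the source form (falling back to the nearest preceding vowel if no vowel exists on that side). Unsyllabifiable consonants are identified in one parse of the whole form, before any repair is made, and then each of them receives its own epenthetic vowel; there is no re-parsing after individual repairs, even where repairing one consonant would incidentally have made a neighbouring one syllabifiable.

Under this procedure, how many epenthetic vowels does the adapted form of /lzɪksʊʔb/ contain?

4

The unsyllabifiable consonants are /l/, /k/, /ʔ/, /b/; each receives one epenthetic vowel.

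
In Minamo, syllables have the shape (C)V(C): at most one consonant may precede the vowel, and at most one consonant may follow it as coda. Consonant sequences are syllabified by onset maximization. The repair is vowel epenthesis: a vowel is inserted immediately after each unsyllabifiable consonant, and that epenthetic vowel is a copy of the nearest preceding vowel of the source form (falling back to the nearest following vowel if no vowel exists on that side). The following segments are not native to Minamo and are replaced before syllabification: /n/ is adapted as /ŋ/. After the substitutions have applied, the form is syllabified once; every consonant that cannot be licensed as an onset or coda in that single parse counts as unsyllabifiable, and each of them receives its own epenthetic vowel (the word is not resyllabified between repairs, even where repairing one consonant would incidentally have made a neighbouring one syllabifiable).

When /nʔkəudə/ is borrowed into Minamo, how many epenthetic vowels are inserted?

After substitution the input is /ŋʔkəudə/.
The unsyllabifiable consonants are /ŋ/, /ʔ/; each receives one epenthetic vowel.

2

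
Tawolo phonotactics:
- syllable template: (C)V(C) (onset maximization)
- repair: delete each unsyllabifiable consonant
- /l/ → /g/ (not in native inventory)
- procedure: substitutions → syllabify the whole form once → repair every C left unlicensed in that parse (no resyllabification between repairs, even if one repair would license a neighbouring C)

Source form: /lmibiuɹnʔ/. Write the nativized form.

Substitution: /l/ → /g/, giving /gmibiuɹnʔ/.
The consonants /g/, /n/, /ʔ/ cannot be parsed into a legal (C)V(C) syllable (at most one coda consonant is licensed; onsets are limited to one consonant).
Deleting the stranded consonants removes /g/, /n/, /ʔ/.

mibiuɹ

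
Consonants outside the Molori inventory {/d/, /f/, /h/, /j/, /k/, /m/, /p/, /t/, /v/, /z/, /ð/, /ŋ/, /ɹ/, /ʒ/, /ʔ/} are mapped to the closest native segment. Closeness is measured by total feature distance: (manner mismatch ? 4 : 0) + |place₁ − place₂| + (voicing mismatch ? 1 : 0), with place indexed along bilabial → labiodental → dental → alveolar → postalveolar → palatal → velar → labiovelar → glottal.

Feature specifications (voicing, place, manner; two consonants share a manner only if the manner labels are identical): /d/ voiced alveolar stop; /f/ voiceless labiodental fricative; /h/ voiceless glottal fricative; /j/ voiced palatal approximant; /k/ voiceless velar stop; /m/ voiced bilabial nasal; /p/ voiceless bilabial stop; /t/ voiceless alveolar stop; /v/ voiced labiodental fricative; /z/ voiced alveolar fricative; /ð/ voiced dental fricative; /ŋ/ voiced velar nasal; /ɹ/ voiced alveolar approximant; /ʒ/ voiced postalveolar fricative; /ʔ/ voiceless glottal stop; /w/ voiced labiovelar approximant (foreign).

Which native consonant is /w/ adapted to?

j

/j/ is closest: same manner (approximant), place distance 2 (labiovelar→palatal), same voicing; total 2. Next closest is /ɹ/ at distance 4.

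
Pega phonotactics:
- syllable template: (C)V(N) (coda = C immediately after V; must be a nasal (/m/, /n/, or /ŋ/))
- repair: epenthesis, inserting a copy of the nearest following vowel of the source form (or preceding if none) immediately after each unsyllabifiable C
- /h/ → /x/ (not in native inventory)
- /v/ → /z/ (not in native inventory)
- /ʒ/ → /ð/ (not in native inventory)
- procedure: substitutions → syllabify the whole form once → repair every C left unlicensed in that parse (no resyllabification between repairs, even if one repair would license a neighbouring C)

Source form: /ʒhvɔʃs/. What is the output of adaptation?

ðɔxɔzɔʃɔsɔ

Substitution: /ʒ/ → /ð/, /h/ → /x/, /v/ → /z/, giving /ðxzɔʃs/.
The consonants /ð/, /x/, /ʃ/, /s/ cannot be parsed into a legal (C)V(N) syllable (only a nasal (/m/, /n/, or /ŋ/) is licensed in coda position; onsets are limited to one consonant).
Inserting the epenthetic vowel yields /ð/ → /ðɔ/, /x/ → /xɔ/, /ʃ/ → /ʃɔ/, /s/ → /sɔ/.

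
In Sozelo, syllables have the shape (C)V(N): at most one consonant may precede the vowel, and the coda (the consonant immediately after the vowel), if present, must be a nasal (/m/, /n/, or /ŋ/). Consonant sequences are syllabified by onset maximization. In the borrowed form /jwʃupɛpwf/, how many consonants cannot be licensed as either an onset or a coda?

5

The consonants /j/, /w/, /p/, /w/, /f/ cannot be parsed into a legal (C)V(N) syllable (only a nasal (/m/, /n/, or /ŋ/) is licensed in coda position; onsets are limited to one consonant).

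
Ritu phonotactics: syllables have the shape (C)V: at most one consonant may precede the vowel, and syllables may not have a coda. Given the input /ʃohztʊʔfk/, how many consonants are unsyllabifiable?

Syllabifying with onset maximization leaves /h/, /z/, /ʔ/, /f/, /k/ stranded (no codas are permitted; onsets are limited to one consonant).

5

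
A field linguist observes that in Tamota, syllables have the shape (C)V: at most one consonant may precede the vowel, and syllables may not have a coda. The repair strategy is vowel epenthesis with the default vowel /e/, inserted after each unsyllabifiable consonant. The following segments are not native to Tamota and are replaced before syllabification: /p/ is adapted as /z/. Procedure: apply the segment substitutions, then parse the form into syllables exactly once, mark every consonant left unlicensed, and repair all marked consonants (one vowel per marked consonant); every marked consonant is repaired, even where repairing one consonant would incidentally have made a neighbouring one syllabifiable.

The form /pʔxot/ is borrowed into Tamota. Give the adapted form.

Substitution: /p/ → /z/, giving /zʔxot/.
Syllabifying with onset maximization leaves /z/, /ʔ/, /t/ stranded (no codas are permitted; onsets are limited to one consonant).
Inserting the epenthetic vowel yields /z/ → /ze/, /ʔ/ → /ʔe/, /t/ → /te/.

zeʔexote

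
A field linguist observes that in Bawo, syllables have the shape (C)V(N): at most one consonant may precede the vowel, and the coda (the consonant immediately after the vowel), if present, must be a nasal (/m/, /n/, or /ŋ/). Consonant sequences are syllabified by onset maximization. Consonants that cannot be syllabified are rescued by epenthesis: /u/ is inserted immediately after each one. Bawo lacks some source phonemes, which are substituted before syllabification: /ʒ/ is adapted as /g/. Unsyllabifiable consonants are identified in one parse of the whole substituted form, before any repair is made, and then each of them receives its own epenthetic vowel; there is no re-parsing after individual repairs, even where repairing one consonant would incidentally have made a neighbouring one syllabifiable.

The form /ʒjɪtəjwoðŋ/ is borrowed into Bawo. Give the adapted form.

gujɪtəjuwoðuŋu

Substitution: /ʒ/ → /g/, giving /gjɪtəjwoðŋ/.
The consonants /g/, /j/, /ð/, /ŋ/ cannot be parsed into a legal (C)V(N) syllable (only a nasal (/m/, /n/, or /ŋ/) is licensed in coda position; onsets are limited to one consonant).
Each unlicensed consonant becomes the onset of a new syllable: /g/ → /gu/, /j/ → /ju/, /ð/ → /ðu/, /ŋ/ → /ŋu/.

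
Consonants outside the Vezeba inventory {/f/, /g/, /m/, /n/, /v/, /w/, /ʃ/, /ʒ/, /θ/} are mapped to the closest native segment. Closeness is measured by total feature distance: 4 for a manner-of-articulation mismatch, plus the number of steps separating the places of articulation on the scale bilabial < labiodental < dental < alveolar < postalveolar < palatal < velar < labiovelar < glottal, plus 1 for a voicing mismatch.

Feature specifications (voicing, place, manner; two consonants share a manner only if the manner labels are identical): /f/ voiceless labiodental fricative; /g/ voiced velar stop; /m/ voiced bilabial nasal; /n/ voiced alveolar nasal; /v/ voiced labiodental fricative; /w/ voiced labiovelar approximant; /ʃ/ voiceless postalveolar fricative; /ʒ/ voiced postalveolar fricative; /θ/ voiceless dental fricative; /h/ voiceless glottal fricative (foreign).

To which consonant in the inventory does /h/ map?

/ʃ/ is closest: same manner (fricative), place distance 4 (glottal→postalveolar), same voicing; total 4. Next closest is /ʒ/ at distance 5.

ʃ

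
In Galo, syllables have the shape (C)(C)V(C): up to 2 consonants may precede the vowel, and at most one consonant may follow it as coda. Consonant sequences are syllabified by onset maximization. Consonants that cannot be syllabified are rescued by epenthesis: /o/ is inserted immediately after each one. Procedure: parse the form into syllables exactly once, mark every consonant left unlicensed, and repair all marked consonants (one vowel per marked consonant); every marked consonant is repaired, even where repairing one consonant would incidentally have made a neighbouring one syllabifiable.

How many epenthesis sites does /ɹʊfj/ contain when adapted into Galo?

The unsyllabifiable consonants are /j/; each receives one epenthetic vowel.

1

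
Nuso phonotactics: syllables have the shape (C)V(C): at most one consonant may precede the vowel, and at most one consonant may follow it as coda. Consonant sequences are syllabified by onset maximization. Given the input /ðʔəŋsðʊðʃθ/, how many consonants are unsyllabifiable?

Under (C)V(C), the unsyllabifiable consonants are /ð/, /s/, /ʃ/, /θ/ (at most one coda consonant is licensed; onsets are limited to one consonant).

4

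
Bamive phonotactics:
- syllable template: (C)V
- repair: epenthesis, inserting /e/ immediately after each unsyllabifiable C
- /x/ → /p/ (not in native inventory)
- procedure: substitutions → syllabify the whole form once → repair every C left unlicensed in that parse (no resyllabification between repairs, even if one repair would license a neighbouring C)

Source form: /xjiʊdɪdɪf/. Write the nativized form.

Substitution: /x/ → /p/, giving /pjiʊdɪdɪf/.
The consonants /p/, /f/ cannot be parsed into a legal (C)V syllable (no codas are permitted; onsets are limited to one consonant).
Epenthesis after each stranded consonant: /p/ → /pe/, /f/ → /fe/.

pejiʊdɪdɪfe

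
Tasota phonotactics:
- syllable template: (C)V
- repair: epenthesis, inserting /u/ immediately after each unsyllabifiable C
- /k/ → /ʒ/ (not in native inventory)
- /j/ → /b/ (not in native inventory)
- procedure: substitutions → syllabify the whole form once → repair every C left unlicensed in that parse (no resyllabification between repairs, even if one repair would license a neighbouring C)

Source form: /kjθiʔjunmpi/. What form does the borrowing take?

Substitution: /k/ → /ʒ/, /j/ → /b/, giving /ʒbθiʔbunmpi/.
Under (C)V, the unsyllabifiable consonants are /ʒ/, /b/, /ʔ/, /n/, /m/ (no codas are permitted; onsets are limited to one consonant).
Each unlicensed consonant becomes the onset of a new syllable: /ʒ/ → /ʒu/, /b/ → /bu/, /ʔ/ → /ʔu/, /n/ → /nu/, /m/ → /mu/.

ʒubuθiʔubunumupi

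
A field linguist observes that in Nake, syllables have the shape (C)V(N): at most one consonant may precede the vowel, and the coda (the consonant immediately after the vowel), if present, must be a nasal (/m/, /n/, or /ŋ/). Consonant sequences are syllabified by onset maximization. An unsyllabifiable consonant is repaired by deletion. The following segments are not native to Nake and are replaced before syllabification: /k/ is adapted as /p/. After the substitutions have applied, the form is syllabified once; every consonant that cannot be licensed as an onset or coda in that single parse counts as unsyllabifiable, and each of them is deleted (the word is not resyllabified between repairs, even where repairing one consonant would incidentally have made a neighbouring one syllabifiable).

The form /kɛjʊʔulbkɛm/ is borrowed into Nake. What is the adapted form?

Substitution: /k/ → /p/, giving /pɛjʊʔulbpɛm/.
Syllabifying with onset maximization leaves /l/, /b/ stranded (only a nasal (/m/, /n/, or /ŋ/) is licensed in coda position; onsets are limited to one consonant).
Each unlicensed consonant is deleted: /l/, /b/.

pɛjʊʔupɛm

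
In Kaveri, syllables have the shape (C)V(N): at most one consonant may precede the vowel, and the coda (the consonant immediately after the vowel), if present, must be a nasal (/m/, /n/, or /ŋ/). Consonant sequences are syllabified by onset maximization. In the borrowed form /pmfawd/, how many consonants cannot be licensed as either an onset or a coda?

4

The consonants /p/, /m/, /w/, /d/ cannot be parsed into a legal (C)V(N) syllable (only a nasal (/m/, /n/, or /ŋ/) is licensed in coda position; onsets are limited to one consonant).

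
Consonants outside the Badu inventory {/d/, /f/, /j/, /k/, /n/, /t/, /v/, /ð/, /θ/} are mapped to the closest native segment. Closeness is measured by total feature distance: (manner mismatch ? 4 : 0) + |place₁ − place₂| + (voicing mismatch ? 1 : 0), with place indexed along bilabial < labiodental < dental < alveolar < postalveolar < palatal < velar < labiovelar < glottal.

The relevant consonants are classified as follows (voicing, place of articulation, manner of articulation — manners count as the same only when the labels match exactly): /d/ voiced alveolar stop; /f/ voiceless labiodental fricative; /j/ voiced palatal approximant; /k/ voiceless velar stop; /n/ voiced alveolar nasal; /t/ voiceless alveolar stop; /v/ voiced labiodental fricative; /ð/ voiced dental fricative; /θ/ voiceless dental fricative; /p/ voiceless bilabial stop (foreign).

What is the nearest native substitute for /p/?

/t/ is closest: same manner (stop), place distance 3 (bilabial→alveolar), same voicing; total 3. Next closest is /d/ at distance 4.

t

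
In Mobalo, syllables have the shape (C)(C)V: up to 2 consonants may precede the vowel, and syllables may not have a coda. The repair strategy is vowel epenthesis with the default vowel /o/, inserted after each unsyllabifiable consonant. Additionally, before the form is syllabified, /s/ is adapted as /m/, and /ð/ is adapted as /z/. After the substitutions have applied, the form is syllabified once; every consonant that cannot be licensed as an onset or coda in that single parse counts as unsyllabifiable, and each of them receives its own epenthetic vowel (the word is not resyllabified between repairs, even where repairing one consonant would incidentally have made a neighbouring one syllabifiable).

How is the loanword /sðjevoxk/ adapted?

mozjevoxoko

Substitution: /s/ → /m/, /ð/ → /z/, giving /mzjevoxk/.
Syllabifying with onset maximization leaves /m/, /x/, /k/ stranded (no codas are permitted; onsets may contain at most 2 consonants).
Inserting the epenthetic vowel yields /m/ → /mo/, /x/ → /xo/, /k/ → /ko/.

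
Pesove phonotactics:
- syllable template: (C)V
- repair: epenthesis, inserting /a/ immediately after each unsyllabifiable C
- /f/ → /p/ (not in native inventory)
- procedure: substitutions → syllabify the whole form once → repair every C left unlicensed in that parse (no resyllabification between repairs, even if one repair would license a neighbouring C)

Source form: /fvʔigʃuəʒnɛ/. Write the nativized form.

pavaʔigaʃuəʒanɛ

Substitution: /f/ → /p/, giving /pvʔigʃuəʒnɛ/.
Under (C)V, the unsyllabifiable consonants are /p/, /v/, /g/, /ʒ/ (no codas are permitted; onsets are limited to one consonant).
Epenthesis after each stranded consonant: /p/ → /pa/, /v/ → /va/, /g/ → /ga/, /ʒ/ → /ʒa/.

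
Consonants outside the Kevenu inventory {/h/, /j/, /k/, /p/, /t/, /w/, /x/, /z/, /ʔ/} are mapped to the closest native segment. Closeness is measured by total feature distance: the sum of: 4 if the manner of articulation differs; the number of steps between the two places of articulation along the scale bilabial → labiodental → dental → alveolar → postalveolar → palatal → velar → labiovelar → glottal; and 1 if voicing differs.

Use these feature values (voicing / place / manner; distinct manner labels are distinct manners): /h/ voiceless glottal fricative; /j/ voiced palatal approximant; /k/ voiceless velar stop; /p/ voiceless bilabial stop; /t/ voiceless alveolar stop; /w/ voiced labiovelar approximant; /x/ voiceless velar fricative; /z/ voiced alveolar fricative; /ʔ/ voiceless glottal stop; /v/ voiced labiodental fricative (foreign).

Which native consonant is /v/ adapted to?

/z/ is closest: same manner (fricative), place distance 2 (labiodental→alveolar), same voicing; total 2. Next closest is /p/ at distance 6.

z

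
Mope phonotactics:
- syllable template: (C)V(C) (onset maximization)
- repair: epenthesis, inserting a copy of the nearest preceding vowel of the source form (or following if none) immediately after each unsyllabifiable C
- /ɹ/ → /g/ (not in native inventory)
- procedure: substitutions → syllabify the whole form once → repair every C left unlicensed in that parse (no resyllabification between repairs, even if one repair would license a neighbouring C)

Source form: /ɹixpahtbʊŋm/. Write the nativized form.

gixpahtabʊŋmʊ

Substitution: /ɹ/ → /g/, giving /gixpahtbʊŋm/.
Under (C)V(C), the unsyllabifiable consonants are /t/, /m/ (at most one coda consonant is licensed; onsets are limited to one consonant).
Epenthesis after each stranded consonant: /t/ → /ta/, /m/ → /mʊ/.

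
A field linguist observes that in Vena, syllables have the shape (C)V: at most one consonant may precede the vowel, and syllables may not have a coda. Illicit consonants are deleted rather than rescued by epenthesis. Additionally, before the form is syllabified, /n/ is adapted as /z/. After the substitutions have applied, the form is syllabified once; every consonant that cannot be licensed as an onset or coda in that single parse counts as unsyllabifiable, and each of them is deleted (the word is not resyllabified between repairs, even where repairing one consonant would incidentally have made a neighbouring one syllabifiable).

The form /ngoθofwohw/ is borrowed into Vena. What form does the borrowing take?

goθowo

Substitution: /n/ → /z/, giving /zgoθofwohw/.
Syllabifying with onset maximization leaves /z/, /f/, /h/, /w/ stranded (no codas are permitted; onsets are limited to one consonant).
Deleting the stranded consonants removes /z/, /f/, /h/, /w/.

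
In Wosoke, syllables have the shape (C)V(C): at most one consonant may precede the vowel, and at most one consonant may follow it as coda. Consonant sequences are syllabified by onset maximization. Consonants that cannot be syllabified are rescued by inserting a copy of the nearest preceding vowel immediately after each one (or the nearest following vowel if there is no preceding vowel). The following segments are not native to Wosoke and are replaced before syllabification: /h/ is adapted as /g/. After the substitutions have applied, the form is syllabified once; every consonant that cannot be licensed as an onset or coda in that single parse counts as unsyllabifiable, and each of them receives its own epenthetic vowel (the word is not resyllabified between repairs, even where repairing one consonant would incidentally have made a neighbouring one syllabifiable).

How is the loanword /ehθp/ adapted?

Substitution: /h/ → /g/, giving /egθp/.
The consonants /θ/, /p/ cannot be parsed into a legal (C)V(C) syllable (at most one coda consonant is licensed; onsets are limited to one consonant).
Epenthesis after each stranded consonant: /θ/ → /θe/, /p/ → /pe/.

egθepe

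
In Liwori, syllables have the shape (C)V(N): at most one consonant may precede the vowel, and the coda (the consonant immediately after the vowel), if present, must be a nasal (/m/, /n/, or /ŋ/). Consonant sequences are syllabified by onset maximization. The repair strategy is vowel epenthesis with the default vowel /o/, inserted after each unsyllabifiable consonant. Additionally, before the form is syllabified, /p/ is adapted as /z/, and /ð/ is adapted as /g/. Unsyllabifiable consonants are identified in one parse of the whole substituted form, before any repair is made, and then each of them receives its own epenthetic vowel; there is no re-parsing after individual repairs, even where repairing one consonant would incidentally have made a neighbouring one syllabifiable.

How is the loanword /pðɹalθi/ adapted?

Substitution: /p/ → /z/, /ð/ → /g/, giving /zgɹalθi/.
Syllabifying with onset maximization leaves /z/, /g/, /l/ stranded (only a nasal (/m/, /n/, or /ŋ/) is licensed in coda position; onsets are limited to one consonant).
Epenthesis after each stranded consonant: /z/ → /zo/, /g/ → /go/, /l/ → /lo/.

zogoɹaloθi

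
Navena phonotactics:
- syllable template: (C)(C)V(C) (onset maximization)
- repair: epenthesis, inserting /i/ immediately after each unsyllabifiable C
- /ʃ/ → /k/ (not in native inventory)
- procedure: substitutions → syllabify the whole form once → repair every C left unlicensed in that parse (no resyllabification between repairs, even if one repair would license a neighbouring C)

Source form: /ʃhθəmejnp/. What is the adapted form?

kihθəmejnipi

Substitution: /ʃ/ → /k/, giving /khθəmejnp/.
Syllabifying with onset maximization leaves /k/, /n/, /p/ stranded (at most one coda consonant is licensed; onsets may contain at most 2 consonants).
Epenthesis after each stranded consonant: /k/ → /ki/, /n/ → /ni/, /p/ → /pi/.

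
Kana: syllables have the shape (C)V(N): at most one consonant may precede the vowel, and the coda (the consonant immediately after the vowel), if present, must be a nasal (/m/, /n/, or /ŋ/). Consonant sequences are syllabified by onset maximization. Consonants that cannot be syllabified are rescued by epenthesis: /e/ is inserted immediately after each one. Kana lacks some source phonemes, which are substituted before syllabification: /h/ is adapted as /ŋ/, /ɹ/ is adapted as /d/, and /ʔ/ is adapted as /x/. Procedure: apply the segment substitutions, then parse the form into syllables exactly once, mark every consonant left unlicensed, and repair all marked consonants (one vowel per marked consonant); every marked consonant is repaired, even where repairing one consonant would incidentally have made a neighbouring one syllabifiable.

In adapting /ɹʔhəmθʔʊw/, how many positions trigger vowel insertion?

4

After substitution the input is /dxŋəmθxʊw/.
The unsyllabifiable consonants are /d/, /x/, /θ/, /w/; each receives one epenthetic vowel.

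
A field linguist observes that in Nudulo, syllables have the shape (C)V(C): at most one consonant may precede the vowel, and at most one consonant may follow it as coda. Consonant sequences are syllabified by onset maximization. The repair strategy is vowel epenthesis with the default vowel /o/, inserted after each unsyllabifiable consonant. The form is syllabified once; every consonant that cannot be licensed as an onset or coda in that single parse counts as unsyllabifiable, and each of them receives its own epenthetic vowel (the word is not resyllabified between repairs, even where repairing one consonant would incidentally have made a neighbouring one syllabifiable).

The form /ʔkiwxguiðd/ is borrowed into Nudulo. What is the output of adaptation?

Syllabifying with onset maximization leaves /ʔ/, /x/, /d/ stranded (at most one coda consonant is licensed; onsets are limited to one consonant).
Each unlicensed consonant becomes the onset of a new syllable: /ʔ/ → /ʔo/, /x/ → /xo/, /d/ → /do/.

ʔokiwxoguiðdo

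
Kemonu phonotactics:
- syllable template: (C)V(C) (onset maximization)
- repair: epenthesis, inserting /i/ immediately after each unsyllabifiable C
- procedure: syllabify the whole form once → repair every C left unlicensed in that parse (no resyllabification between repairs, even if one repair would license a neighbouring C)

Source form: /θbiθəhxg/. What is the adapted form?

Under (C)V(C), the unsyllabifiable consonants are /θ/, /x/, /g/ (at most one coda consonant is licensed; onsets are limited to one consonant).
Epenthesis after each stranded consonant: /θ/ → /θi/, /x/ → /xi/, /g/ → /gi/.

θibiθəhxigi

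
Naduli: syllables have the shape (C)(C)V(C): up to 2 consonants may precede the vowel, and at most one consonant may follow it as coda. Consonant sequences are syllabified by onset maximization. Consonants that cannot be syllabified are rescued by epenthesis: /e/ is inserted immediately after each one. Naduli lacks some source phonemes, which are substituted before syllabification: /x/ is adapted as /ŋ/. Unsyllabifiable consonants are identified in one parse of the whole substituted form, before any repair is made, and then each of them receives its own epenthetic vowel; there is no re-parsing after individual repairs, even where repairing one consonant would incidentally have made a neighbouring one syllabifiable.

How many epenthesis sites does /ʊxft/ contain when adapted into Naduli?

After substitution the input is /ʊŋft/.
The unsyllabifiable consonants are /f/, /t/; each receives one epenthetic vowel.

2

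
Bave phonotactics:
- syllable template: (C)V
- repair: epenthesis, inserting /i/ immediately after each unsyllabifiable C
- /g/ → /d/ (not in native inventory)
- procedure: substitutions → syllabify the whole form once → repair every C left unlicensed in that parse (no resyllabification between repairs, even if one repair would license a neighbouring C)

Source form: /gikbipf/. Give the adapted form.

dikibipifi

Substitution: /g/ → /d/, giving /dikbipf/.
Under (C)V, the unsyllabifiable consonants are /k/, /p/, /f/ (no codas are permitted; onsets are limited to one consonant).
Epenthesis after each stranded consonant: /k/ → /ki/, /p/ → /pi/, /f/ → /fi/.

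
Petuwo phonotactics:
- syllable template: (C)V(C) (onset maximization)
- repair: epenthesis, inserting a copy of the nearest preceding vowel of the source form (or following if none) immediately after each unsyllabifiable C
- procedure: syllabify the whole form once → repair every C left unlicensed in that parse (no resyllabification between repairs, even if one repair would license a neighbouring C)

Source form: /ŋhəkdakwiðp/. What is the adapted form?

Under (C)V(C), the unsyllabifiable consonants are /ŋ/, /p/ (at most one coda consonant is licensed; onsets are limited to one consonant).
Epenthesis after each stranded consonant: /ŋ/ → /ŋə/, /p/ → /pi/.

ŋəhəkdakwiðpi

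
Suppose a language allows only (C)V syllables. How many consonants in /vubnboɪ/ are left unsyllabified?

Under (C)V, the unsyllabifiable consonants are /b/, /n/ (no codas are permitted; onsets are limited to one consonant).

2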